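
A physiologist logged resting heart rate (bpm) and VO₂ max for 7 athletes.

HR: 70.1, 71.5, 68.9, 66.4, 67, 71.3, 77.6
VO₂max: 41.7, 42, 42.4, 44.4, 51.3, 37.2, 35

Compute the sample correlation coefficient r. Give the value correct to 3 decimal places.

-0.822

n = 7, Σx = 492.8, Σy = 294, Σx² = 34776.88, Σy² = 12512.54, Σxy = 20601.15
nΣxy − ΣxΣy = 144208.05 − 144883.2 = -675.15
nΣx² − (Σx)² = 243438.16 − 242851.84 = 586.32; nΣy² − (Σy)² = 87587.78 − 86436 = 1151.78
r = -675.15 / √(586.32 × 1151.78) = -675.15 / 821.7735 ≈ -0.822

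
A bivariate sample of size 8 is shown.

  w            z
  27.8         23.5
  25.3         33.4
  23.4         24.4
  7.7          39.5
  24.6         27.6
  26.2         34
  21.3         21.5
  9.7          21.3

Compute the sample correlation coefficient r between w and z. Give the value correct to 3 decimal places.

n = 8, Σw = 166, Σz = 225.2, Σw² = 3859.16, Σz² = 6657.12, Σwz = 4607.75
nΣwz − ΣwΣz = 36862 − 37383.2 = -521.2
nΣw² − (Σw)² = 30873.28 − 27556 = 3317.28; nΣz² − (Σz)² = 53256.96 − 50715.04 = 2541.92
r = -521.2 / √(3317.28 × 2541.92) = -521.2 / 2903.8355 ≈ -0.179

-0.179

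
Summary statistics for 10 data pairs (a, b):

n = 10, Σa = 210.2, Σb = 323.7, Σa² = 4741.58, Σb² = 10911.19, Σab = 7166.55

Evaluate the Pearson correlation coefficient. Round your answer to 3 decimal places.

r = (nΣab − ΣaΣb) / √[(nΣa² − (Σa)²)(nΣb² − (Σb)²)]
Numerator: 10×7166.55 − 210.2×323.7 = 3623.76
Denominator: √[(47415.8 − 44184.04)(109111.9 − 104781.69)] = √[3231.76 × 4330.21] = 3740.8822
r = 3623.76 / 3740.8822 ≈ 0.969

0.969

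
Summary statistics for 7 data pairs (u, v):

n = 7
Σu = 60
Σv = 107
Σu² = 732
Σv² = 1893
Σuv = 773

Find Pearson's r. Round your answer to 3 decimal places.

r = (nΣuv − ΣuΣv) / √[(nΣu² − (Σu)²)(nΣv² − (Σv)²)]
Numerator: 7×773 − 60×107 = -1009
Denominator: √[(5124 − 3600)(13251 − 11449)] = √[1524 × 1802] = 1657.1807
r = -1009 / 1657.1807 ≈ -0.609

-0.609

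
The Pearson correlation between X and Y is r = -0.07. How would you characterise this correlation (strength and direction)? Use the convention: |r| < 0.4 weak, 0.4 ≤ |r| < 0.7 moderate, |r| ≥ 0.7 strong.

r = -0.07 < 0 so the relationship is negative.
|r| = 0.07, which falls in the weak range.

weak negative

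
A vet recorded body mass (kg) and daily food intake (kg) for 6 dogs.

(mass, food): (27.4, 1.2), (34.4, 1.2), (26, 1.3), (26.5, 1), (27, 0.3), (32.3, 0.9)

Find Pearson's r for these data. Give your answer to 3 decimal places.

0.144

n = 6, Σx = 173.6, Σy = 5.9, Σx² = 5084.66, Σy² = 6.47, Σxy = 171.63
nΣxy − ΣxΣy = 1029.78 − 1024.24 = 5.54
nΣx² − (Σx)² = 30507.96 − 30136.96 = 371; nΣy² − (Σy)² = 38.82 − 34.81 = 4.01
r = 5.54 / √(371 × 4.01) = 5.54 / 38.5708 ≈ 0.144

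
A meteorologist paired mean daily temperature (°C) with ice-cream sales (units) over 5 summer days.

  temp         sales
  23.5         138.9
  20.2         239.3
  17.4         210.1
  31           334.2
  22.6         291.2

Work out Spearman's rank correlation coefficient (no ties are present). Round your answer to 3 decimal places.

0.400

Rank temp: 4, 2, 1, 5, 3
Rank sales: 1, 3, 2, 5, 4
d = rank(temp) − rank(sales): 3, -1, -1, 0, -1; Σd² = 12
ρ = 1 − 6Σd² / [n(n²−1)] = 1 − 6×12 / (5×24) = 1 − 72/120 ≈ 0.400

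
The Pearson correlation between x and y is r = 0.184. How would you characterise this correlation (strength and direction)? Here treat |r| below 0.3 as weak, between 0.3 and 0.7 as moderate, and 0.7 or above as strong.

r = 0.184 > 0 so the relationship is positive.
|r| = 0.184, which falls in the weak range.

weak positive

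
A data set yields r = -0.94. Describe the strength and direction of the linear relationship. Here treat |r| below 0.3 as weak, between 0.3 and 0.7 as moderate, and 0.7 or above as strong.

strong negative

r = -0.94 < 0 so the relationship is negative.
|r| = 0.94, which falls in the strong range.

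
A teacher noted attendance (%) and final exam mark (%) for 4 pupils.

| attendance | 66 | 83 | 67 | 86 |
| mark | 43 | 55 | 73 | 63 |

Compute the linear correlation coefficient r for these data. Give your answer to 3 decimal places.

0.113

n = 4, Σx = 302, Σy = 234, Σx² = 23130, Σy² = 14172, Σxy = 17712
nΣxy − ΣxΣy = 70848 − 70668 = 180
nΣx² − (Σx)² = 92520 − 91204 = 1316; nΣy² − (Σy)² = 56688 − 54756 = 1932
r = 180 / √(1316 × 1932) = 180 / 1594.5256 ≈ 0.113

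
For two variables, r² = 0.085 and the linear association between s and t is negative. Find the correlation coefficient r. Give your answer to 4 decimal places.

|r| = √0.085 = 0.2915
The association is negative, so r = −0.2915.

-0.2915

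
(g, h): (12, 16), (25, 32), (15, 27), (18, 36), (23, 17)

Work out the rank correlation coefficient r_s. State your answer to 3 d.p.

Rank g: 1, 5, 2, 3, 4
Rank h: 1, 4, 3, 5, 2
d = rank(g) − rank(h): 0, 1, -1, -2, 2; Σd² = 10
ρ = 1 − 6Σd² / [n(n²−1)] = 1 − 6×10 / (5×24) = 1 − 60/120 ≈ 0.500

0.500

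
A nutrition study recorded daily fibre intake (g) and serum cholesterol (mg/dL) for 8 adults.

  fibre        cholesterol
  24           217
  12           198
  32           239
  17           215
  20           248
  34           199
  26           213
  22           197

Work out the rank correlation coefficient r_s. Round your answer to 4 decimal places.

0.1190

Rank fibre: 5, 1, 7, 2, 3, 8, 6, 4
Rank cholesterol: 6, 2, 7, 5, 8, 3, 4, 1
d = rank(fibre) − rank(cholesterol): -1, -1, 0, -3, -5, 5, 2, 3; Σd² = 74
ρ = 1 − 6Σd² / [n(n²−1)] = 1 − 6×74 / (8×63) = 1 − 444/504 ≈ 0.1190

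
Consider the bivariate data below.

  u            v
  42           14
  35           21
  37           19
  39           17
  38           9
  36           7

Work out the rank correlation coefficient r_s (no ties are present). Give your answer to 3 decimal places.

Rank u: 6, 1, 3, 5, 4, 2
Rank v: 3, 6, 5, 4, 2, 1
d = rank(u) − rank(v): 3, -5, -2, 1, 2, 1; Σd² = 44
ρ = 1 − 6Σd² / [n(n²−1)] = 1 − 6×44 / (6×35) = 1 − 264/210 ≈ -0.257

-0.257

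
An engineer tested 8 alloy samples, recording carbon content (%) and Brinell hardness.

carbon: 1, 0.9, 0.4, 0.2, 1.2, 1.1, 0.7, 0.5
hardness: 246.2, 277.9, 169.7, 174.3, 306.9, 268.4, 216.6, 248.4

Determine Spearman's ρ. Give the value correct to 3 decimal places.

0.810

Rank carbon: 6, 5, 2, 1, 8, 7, 4, 3
Rank hardness: 4, 7, 1, 2, 8, 6, 3, 5
d = rank(carbon) − rank(hardness): 2, -2, 1, -1, 0, 1, 1, -2; Σd² = 16
ρ = 1 − 6Σd² / [n(n²−1)] = 1 − 6×16 / (8×63) = 1 − 96/504 ≈ 0.810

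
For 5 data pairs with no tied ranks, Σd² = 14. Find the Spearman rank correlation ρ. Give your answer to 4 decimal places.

0.3000

ρ = 1 − 6Σd² / [n(n²−1)] = 1 − 6×14 / (5×24)
  = 1 − 84/120 = 1 − 0.70000 ≈ 0.3000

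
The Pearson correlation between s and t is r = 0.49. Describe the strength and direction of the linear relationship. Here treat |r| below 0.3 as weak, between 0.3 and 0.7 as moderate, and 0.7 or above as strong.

r = 0.49 > 0 so the relationship is positive.
|r| = 0.49, which falls in the moderate range.

moderate positive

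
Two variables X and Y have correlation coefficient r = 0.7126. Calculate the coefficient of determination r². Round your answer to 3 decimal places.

r² = (0.7126)² = 0.508

0.508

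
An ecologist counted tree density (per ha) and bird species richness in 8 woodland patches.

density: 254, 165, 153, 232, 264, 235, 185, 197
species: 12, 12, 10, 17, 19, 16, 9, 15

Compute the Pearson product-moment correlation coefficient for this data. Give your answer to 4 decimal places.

0.7109

n = 8, Σx = 1685, Σy = 110, Σx² = 366929, Σy² = 1600, Σxy = 23898
nΣxy − ΣxΣy = 191184 − 185350 = 5834
nΣx² − (Σx)² = 2935432 − 2839225 = 96207; nΣy² − (Σy)² = 12800 − 12100 = 700
r = 5834 / √(96207 × 700) = 5834 / 8206.3938 ≈ 0.7109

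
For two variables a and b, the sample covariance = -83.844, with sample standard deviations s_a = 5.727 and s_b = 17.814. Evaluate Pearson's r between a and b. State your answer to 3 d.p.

r = Cov(a,b) / (s_a · s_b) = -83.844 / (5.727 × 17.814)
  = -83.844 / 102.0208 ≈ -0.822

-0.822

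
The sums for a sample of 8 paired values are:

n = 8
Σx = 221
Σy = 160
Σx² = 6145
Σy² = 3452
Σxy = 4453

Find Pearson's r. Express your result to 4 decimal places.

0.3292

r = (nΣxy − ΣxΣy) / √[(nΣx² − (Σx)²)(nΣy² − (Σy)²)]
Numerator: 8×4453 − 221×160 = 264
Denominator: √[(49160 − 48841)(27616 − 25600)] = √[319 × 2016] = 801.9377
r = 264 / 801.9377 ≈ 0.3292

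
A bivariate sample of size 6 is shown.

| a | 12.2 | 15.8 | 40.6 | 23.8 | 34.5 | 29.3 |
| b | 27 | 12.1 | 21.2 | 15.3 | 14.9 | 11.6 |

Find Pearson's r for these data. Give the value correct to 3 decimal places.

n = 6, Σa = 156.2, Σb = 102.1, Σa² = 4662.02, Σb² = 1915.51, Σab = 2599.37
nΣab − ΣaΣb = 15596.22 − 15948.02 = -351.8
nΣa² − (Σa)² = 27972.12 − 24398.44 = 3573.68; nΣb² − (Σb)² = 11493.06 − 10424.41 = 1068.65
r = -351.8 / √(3573.68 × 1068.65) = -351.8 / 1954.2295 ≈ -0.180

-0.180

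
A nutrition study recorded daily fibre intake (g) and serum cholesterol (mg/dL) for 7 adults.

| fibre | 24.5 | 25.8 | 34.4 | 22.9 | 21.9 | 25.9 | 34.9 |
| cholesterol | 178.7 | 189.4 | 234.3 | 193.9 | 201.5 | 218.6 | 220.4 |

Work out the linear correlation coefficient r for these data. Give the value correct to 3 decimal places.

0.748

n = 7, Σx = 190.3, Σy = 1436.8, Σx² = 5342.09, Σy² = 297264.12, Σxy = 39531.45
nΣxy − ΣxΣy = 276720.15 − 273423.04 = 3297.11
nΣx² − (Σx)² = 37394.63 − 36214.09 = 1180.54; nΣy² − (Σy)² = 2080848.84 − 2064394.24 = 16454.6
r = 3297.11 / √(1180.54 × 16454.6) = 3297.11 / 4407.4157 ≈ 0.748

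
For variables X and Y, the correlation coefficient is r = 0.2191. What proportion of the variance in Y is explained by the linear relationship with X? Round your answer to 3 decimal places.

r² = (0.2191)² = 0.048

0.048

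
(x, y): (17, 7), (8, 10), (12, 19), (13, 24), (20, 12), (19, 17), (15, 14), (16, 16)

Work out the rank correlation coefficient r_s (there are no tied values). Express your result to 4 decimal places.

-0.2143

Rank x: 6, 1, 2, 3, 8, 7, 4, 5
Rank y: 1, 2, 7, 8, 3, 6, 4, 5
d = rank(x) − rank(y): 5, -1, -5, -5, 5, 1, 0, 0; Σd² = 102
ρ = 1 − 6Σd² / [n(n²−1)] = 1 − 6×102 / (8×63) = 1 − 612/504 ≈ -0.2143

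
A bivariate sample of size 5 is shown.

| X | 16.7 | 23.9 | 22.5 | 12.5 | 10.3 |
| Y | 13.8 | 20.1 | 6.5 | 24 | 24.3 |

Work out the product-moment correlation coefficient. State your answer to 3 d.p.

n = 5, ΣX = 85.9, ΣY = 88.7, ΣX² = 1618.69, ΣY² = 1803.19, ΣXY = 1407.39
nΣXY − ΣXΣY = 7036.95 − 7619.33 = -582.38
nΣX² − (ΣX)² = 8093.45 − 7378.81 = 714.64; nΣY² − (ΣY)² = 9015.95 − 7867.69 = 1148.26
r = -582.38 / √(714.64 × 1148.26) = -582.38 / 905.8656 ≈ -0.643

-0.643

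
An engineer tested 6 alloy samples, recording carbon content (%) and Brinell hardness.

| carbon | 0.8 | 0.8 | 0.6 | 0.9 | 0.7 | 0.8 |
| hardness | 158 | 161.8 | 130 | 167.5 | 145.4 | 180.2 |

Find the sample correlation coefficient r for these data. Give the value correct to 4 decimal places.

n = 6, Σx = 4.6, Σy = 942.9, Σx² = 3.58, Σy² = 149712.69, Σxy = 730.53
nΣxy − ΣxΣy = 4383.18 − 4337.34 = 45.84
nΣx² − (Σx)² = 21.48 − 21.16 = 0.32; nΣy² − (Σy)² = 898276.14 − 889060.41 = 9215.73
r = 45.84 / √(0.32 × 9215.73) = 45.84 / 54.3050 ≈ 0.8441

0.8441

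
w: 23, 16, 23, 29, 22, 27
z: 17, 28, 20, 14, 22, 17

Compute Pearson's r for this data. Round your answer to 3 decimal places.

-0.950

n = 6, Σw = 140, Σz = 118, Σw² = 3368, Σz² = 2442, Σwz = 2648
nΣwz − ΣwΣz = 15888 − 16520 = -632
nΣw² − (Σw)² = 20208 − 19600 = 608; nΣz² − (Σz)² = 14652 − 13924 = 728
r = -632 / √(608 × 728) = -632 / 665.2999 ≈ -0.950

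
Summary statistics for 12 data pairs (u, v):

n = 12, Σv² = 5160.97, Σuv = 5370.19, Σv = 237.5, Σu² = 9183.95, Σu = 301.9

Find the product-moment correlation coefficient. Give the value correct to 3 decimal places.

r = (nΣuv − ΣuΣv) / √[(nΣu² − (Σu)²)(nΣv² − (Σv)²)]
Numerator: 12×5370.19 − 301.9×237.5 = -7258.97
Denominator: √[(110207.4 − 91143.61)(61931.64 − 56406.25)] = √[19063.79 × 5525.39] = 10263.2780
r = -7258.97 / 10263.2780 ≈ -0.707

-0.707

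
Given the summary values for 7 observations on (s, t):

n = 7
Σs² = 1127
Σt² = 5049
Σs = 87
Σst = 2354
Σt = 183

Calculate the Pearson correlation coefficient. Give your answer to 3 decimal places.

r = (nΣst − ΣsΣt) / √[(nΣs² − (Σs)²)(nΣt² − (Σt)²)]
Numerator: 7×2354 − 87×183 = 557
Denominator: √[(7889 − 7569)(35343 − 33489)] = √[320 × 1854] = 770.2467
r = 557 / 770.2467 ≈ 0.723

0.723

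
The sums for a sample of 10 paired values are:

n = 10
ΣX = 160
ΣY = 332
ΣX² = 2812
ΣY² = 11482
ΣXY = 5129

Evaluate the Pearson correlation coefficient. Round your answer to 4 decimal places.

-0.5377

r = (nΣXY − ΣXΣY) / √[(nΣX² − (ΣX)²)(nΣY² − (ΣY)²)]
Numerator: 10×5129 − 160×332 = -1830
Denominator: √[(28120 − 25600)(114820 − 110224)] = √[2520 × 4596] = 3403.2220
r = -1830 / 3403.2220 ≈ -0.5377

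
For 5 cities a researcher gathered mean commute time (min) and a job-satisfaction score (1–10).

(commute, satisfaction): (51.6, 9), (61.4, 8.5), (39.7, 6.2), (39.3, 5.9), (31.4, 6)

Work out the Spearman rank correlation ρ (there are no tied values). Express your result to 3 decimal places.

Rank commute: 4, 5, 3, 2, 1
Rank satisfaction: 5, 4, 3, 1, 2
d = rank(commute) − rank(satisfaction): -1, 1, 0, 1, -1; Σd² = 4
ρ = 1 − 6Σd² / [n(n²−1)] = 1 − 6×4 / (5×24) = 1 − 24/120 ≈ 0.800

0.800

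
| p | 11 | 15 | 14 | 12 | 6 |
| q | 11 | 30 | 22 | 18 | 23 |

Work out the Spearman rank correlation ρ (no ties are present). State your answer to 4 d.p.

Rank p: 2, 5, 4, 3, 1
Rank q: 1, 5, 3, 2, 4
d = rank(p) − rank(q): 1, 0, 1, 1, -3; Σd² = 12
ρ = 1 − 6Σd² / [n(n²−1)] = 1 − 6×12 / (5×24) = 1 − 72/120 ≈ 0.4000

0.4000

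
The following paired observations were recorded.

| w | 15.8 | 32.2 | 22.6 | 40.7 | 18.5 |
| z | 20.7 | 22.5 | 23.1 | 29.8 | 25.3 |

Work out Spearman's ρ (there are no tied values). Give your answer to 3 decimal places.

0.600

Rank w: 1, 4, 3, 5, 2
Rank z: 1, 2, 3, 5, 4
d = rank(w) − rank(z): 0, 2, 0, 0, -2; Σd² = 8
ρ = 1 − 6Σd² / [n(n²−1)] = 1 − 6×8 / (5×24) = 1 − 48/120 ≈ 0.600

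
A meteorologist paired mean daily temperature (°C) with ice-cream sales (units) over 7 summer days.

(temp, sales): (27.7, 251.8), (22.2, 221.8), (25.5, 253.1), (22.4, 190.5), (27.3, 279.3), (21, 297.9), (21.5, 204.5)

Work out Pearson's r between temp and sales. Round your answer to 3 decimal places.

0.333

n = 7, Σx = 167.6, Σy = 1698.9, Σx² = 4060.68, Σy² = 421521.49, Σxy = 40897.61
nΣxy − ΣxΣy = 286283.27 − 284735.64 = 1547.63
nΣx² − (Σx)² = 28424.76 − 28089.76 = 335; nΣy² − (Σy)² = 2950650.43 − 2886261.21 = 64389.22
r = 1547.63 / √(335 × 64389.22) = 1547.63 / 4644.3933 ≈ 0.333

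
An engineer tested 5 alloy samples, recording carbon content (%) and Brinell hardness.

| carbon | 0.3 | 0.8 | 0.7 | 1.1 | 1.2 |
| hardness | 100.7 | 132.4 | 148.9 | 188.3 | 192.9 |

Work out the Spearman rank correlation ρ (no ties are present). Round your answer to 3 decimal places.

Rank carbon: 1, 3, 2, 4, 5
Rank hardness: 1, 2, 3, 4, 5
d = rank(carbon) − rank(hardness): 0, 1, -1, 0, 0; Σd² = 2
ρ = 1 − 6Σd² / [n(n²−1)] = 1 − 6×2 / (5×24) = 1 − 12/120 ≈ 0.900

0.900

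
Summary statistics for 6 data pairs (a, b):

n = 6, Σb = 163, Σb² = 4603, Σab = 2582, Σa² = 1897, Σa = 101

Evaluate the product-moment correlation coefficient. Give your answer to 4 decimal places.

r = (nΣab − ΣaΣb) / √[(nΣa² − (Σa)²)(nΣb² − (Σb)²)]
Numerator: 6×2582 − 101×163 = -971
Denominator: √[(11382 − 10201)(27618 − 26569)] = √[1181 × 1049] = 1113.0449
r = -971 / 1113.0449 ≈ -0.8724

-0.8724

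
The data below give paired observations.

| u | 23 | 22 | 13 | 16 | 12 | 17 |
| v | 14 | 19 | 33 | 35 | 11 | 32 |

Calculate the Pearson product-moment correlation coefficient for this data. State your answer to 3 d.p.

n = 6, Σu = 103, Σv = 144, Σu² = 1871, Σv² = 4016, Σuv = 2405
nΣuv − ΣuΣv = 14430 − 14832 = -402
nΣu² − (Σu)² = 11226 − 10609 = 617; nΣv² − (Σv)² = 24096 − 20736 = 3360
r = -402 / √(617 × 3360) = -402 / 1439.8333 ≈ -0.279

-0.279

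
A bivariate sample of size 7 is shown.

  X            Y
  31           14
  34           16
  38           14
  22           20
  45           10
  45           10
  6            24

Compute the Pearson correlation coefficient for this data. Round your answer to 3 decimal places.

-0.975

n = 7, ΣX = 221, ΣY = 108, ΣX² = 8131, ΣY² = 1824, ΣXY = 2994
nΣXY − ΣXΣY = 20958 − 23868 = -2910
nΣX² − (ΣX)² = 56917 − 48841 = 8076; nΣY² − (ΣY)² = 12768 − 11664 = 1104
r = -2910 / √(8076 × 1104) = -2910 / 2985.9511 ≈ -0.975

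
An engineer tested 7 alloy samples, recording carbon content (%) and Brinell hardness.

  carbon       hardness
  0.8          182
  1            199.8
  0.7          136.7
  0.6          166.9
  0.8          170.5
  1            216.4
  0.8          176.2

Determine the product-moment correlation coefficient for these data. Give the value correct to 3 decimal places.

n = 7, Σx = 5.7, Σy = 1248.5, Σx² = 4.77, Σy² = 226532.19, Σxy = 1034.99
nΣxy − ΣxΣy = 7244.93 − 7116.45 = 128.48
nΣx² − (Σx)² = 33.39 − 32.49 = 0.9; nΣy² − (Σy)² = 1585725.33 − 1558752.25 = 26973.08
r = 128.48 / √(0.9 × 26973.08) = 128.48 / 155.8068 ≈ 0.825

0.825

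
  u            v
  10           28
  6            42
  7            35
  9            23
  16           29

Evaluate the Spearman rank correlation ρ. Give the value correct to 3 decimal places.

-0.600

Rank u: 4, 1, 2, 3, 5
Rank v: 2, 5, 4, 1, 3
d = rank(u) − rank(v): 2, -4, -2, 2, 2; Σd² = 32
ρ = 1 − 6Σd² / [n(n²−1)] = 1 − 6×32 / (5×24) = 1 − 192/120 ≈ -0.600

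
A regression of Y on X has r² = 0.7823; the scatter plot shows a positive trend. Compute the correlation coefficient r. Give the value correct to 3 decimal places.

0.884

|r| = √0.7823 = 0.884
The association is positive, so r = 0.884.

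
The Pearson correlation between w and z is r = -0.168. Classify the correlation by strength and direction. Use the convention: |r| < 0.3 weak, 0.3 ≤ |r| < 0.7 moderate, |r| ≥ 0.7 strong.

weak negative

r = -0.168 < 0 so the relationship is negative.
|r| = 0.168, which falls in the weak range.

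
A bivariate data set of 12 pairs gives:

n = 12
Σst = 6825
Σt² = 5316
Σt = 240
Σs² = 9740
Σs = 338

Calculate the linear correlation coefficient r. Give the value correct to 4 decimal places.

r = (nΣst − ΣsΣt) / √[(nΣs² − (Σs)²)(nΣt² − (Σt)²)]
Numerator: 12×6825 − 338×240 = 780
Denominator: √[(116880 − 114244)(63792 − 57600)] = √[2636 × 6192] = 4040.0634
r = 780 / 4040.0634 ≈ 0.1931

0.1931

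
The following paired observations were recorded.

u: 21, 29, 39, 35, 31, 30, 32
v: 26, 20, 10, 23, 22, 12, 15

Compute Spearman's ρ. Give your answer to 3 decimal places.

Rank u: 1, 2, 7, 6, 4, 3, 5
Rank v: 7, 4, 1, 6, 5, 2, 3
d = rank(u) − rank(v): -6, -2, 6, 0, -1, 1, 2; Σd² = 82
ρ = 1 − 6Σd² / [n(n²−1)] = 1 − 6×82 / (7×48) = 1 − 492/336 ≈ -0.464

-0.464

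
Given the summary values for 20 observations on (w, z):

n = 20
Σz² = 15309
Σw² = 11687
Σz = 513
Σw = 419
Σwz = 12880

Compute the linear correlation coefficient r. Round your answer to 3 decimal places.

0.853

r = (nΣwz − ΣwΣz) / √[(nΣw² − (Σw)²)(nΣz² − (Σz)²)]
Numerator: 20×12880 − 419×513 = 42653
Denominator: √[(233740 − 175561)(306180 − 263169)] = √[58179 × 43011] = 50023.3642
r = 42653 / 50023.3642 ≈ 0.853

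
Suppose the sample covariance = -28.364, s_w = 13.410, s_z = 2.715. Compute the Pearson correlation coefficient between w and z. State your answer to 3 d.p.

r = Cov(w,z) / (s_w · s_z) = -28.364 / (13.410 × 2.715)
  = -28.364 / 36.4081 ≈ -0.779

-0.779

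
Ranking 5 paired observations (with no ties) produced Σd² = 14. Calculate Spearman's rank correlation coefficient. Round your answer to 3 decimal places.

0.300

ρ = 1 − 6Σd² / [n(n²−1)] = 1 − 6×14 / (5×24)
  = 1 − 84/120 = 1 − 0.7000 ≈ 0.300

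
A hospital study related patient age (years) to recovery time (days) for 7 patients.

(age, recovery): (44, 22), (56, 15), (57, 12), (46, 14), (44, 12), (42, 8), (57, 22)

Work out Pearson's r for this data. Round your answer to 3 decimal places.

0.295

n = 7, Σx = 346, Σy = 105, Σx² = 17386, Σy² = 1741, Σxy = 5254
nΣxy − ΣxΣy = 36778 − 36330 = 448
nΣx² − (Σx)² = 121702 − 119716 = 1986; nΣy² − (Σy)² = 12187 − 11025 = 1162
r = 448 / √(1986 × 1162) = 448 / 1519.1221 ≈ 0.295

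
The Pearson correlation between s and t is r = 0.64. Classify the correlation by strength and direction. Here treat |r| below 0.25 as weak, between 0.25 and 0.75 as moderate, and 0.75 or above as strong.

r = 0.64 > 0 so the relationship is positive.
|r| = 0.64, which falls in the moderate range.

moderate positive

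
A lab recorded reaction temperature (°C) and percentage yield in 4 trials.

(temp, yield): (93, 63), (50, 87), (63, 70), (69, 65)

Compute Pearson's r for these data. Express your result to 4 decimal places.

n = 4, Σx = 275, Σy = 285, Σx² = 19879, Σy² = 20663, Σxy = 19104
nΣxy − ΣxΣy = 76416 − 78375 = -1959
nΣx² − (Σx)² = 79516 − 75625 = 3891; nΣy² − (Σy)² = 82652 − 81225 = 1427
r = -1959 / √(3891 × 1427) = -1959 / 2356.3652 ≈ -0.8314

-0.8314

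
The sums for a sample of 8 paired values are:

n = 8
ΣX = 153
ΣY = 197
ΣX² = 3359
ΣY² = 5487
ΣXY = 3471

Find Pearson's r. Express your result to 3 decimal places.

r = (nΣXY − ΣXΣY) / √[(nΣX² − (ΣX)²)(nΣY² − (ΣY)²)]
Numerator: 8×3471 − 153×197 = -2373
Denominator: √[(26872 − 23409)(43896 − 38809)] = √[3463 × 5087] = 4197.1754
r = -2373 / 4197.1754 ≈ -0.565

-0.565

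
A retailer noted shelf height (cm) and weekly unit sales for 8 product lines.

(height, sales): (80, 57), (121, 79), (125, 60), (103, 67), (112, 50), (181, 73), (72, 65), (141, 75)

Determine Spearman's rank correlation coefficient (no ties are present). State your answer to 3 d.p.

Rank height: 2, 5, 6, 3, 4, 8, 1, 7
Rank sales: 2, 8, 3, 5, 1, 6, 4, 7
d = rank(height) − rank(sales): 0, -3, 3, -2, 3, 2, -3, 0; Σd² = 44
ρ = 1 − 6Σd² / [n(n²−1)] = 1 − 6×44 / (8×63) = 1 − 264/504 ≈ 0.476

0.476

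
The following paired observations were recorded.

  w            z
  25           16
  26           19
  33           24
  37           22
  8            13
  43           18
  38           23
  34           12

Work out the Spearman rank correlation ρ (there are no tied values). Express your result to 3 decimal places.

Rank w: 2, 3, 4, 6, 1, 8, 7, 5
Rank z: 3, 5, 8, 6, 2, 4, 7, 1
d = rank(w) − rank(z): -1, -2, -4, 0, -1, 4, 0, 4; Σd² = 54
ρ = 1 − 6Σd² / [n(n²−1)] = 1 − 6×54 / (8×63) = 1 − 324/504 ≈ 0.357

0.357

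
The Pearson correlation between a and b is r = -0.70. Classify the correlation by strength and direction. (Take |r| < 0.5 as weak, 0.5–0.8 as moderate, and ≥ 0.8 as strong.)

r = -0.70 < 0 so the relationship is negative.
|r| = 0.70, which falls in the moderate range.

moderate negative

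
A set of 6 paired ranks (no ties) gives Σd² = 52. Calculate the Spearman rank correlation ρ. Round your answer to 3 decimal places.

ρ = 1 − 6Σd² / [n(n²−1)] = 1 − 6×52 / (6×35)
  = 1 − 312/210 = 1 − 1.4857 ≈ -0.486

-0.486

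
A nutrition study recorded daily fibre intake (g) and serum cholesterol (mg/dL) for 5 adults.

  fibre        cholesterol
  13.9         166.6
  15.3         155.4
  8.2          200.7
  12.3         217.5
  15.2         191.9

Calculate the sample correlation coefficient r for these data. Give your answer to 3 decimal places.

n = 5, Σx = 64.9, Σy = 932.1, Σx² = 876.87, Σy² = 176317.07, Σxy = 11931.23
nΣxy − ΣxΣy = 59656.15 − 60493.29 = -837.14
nΣx² − (Σx)² = 4384.35 − 4212.01 = 172.34; nΣy² − (Σy)² = 881585.35 − 868810.41 = 12774.94
r = -837.14 / √(172.34 × 12774.94) = -837.14 / 1483.7901 ≈ -0.564

-0.564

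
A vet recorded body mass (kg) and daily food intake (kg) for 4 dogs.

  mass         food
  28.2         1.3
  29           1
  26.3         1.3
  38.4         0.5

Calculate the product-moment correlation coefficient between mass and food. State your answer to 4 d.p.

-0.9638

n = 4, Σx = 121.9, Σy = 4.1, Σx² = 3802.49, Σy² = 4.63, Σxy = 119.05
nΣxy − ΣxΣy = 476.2 − 499.79 = -23.59
nΣx² − (Σx)² = 15209.96 − 14859.61 = 350.35; nΣy² − (Σy)² = 18.52 − 16.81 = 1.71
r = -23.59 / √(350.35 × 1.71) = -23.59 / 24.4765 ≈ -0.9638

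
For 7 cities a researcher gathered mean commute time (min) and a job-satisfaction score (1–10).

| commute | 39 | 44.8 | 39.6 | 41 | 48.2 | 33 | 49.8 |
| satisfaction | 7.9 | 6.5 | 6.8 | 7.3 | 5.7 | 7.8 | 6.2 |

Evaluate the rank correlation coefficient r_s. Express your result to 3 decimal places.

Rank commute: 2, 5, 3, 4, 6, 1, 7
Rank satisfaction: 7, 3, 4, 5, 1, 6, 2
d = rank(commute) − rank(satisfaction): -5, 2, -1, -1, 5, -5, 5; Σd² = 106
ρ = 1 − 6Σd² / [n(n²−1)] = 1 − 6×106 / (7×48) = 1 − 636/336 ≈ -0.893

-0.893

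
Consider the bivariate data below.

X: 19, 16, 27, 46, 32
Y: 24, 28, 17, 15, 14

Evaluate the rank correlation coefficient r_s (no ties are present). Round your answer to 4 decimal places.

-0.9000

Rank X: 2, 1, 3, 5, 4
Rank Y: 4, 5, 3, 2, 1
d = rank(X) − rank(Y): -2, -4, 0, 3, 3; Σd² = 38
ρ = 1 − 6Σd² / [n(n²−1)] = 1 − 6×38 / (5×24) = 1 − 228/120 ≈ -0.9000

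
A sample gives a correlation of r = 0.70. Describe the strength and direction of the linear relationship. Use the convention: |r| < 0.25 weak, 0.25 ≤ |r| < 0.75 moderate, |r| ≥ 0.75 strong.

moderate positive

r = 0.70 > 0 so the relationship is positive.
|r| = 0.70, which falls in the moderate range.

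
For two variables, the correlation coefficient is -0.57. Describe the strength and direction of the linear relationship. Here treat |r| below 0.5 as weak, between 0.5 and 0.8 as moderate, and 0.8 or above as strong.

r = -0.57 < 0 so the relationship is negative.
|r| = 0.57, which falls in the moderate range.

moderate negative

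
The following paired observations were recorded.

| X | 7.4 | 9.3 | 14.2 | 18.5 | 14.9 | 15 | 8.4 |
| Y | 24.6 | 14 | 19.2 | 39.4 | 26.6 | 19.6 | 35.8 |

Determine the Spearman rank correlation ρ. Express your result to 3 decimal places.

0.250

Rank X: 1, 3, 4, 7, 5, 6, 2
Rank Y: 4, 1, 2, 7, 5, 3, 6
d = rank(X) − rank(Y): -3, 2, 2, 0, 0, 3, -4; Σd² = 42
ρ = 1 − 6Σd² / [n(n²−1)] = 1 − 6×42 / (7×48) = 1 − 252/336 ≈ 0.250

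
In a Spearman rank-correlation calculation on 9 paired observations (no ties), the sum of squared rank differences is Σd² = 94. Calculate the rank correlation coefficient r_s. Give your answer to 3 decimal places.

0.217

ρ = 1 − 6Σd² / [n(n²−1)] = 1 − 6×94 / (9×80)
  = 1 − 564/720 = 1 − 0.7833 ≈ 0.217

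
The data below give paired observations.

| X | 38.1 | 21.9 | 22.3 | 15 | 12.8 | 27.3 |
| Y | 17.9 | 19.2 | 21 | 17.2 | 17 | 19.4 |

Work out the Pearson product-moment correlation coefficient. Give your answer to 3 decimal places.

n = 6, ΣX = 137.4, ΣY = 111.7, ΣX² = 3562.64, ΣY² = 2091.25, ΣXY = 2575.99
nΣXY − ΣXΣY = 15455.94 − 15347.58 = 108.36
nΣX² − (ΣX)² = 21375.84 − 18878.76 = 2497.08; nΣY² − (ΣY)² = 12547.5 − 12476.89 = 70.61
r = 108.36 / √(2497.08 × 70.61) = 108.36 / 419.9033 ≈ 0.258

0.258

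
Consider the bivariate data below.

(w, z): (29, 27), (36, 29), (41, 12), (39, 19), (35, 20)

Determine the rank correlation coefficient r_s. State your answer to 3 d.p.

Rank w: 1, 3, 5, 4, 2
Rank z: 4, 5, 1, 2, 3
d = rank(w) − rank(z): -3, -2, 4, 2, -1; Σd² = 34
ρ = 1 − 6Σd² / [n(n²−1)] = 1 − 6×34 / (5×24) = 1 − 204/120 ≈ -0.700

-0.700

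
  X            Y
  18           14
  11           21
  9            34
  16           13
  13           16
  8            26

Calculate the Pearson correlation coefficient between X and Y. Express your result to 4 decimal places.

-0.8549

n = 6, ΣX = 75, ΣY = 124, ΣX² = 1015, ΣY² = 2894, ΣXY = 1413
nΣXY − ΣXΣY = 8478 − 9300 = -822
nΣX² − (ΣX)² = 6090 − 5625 = 465; nΣY² − (ΣY)² = 17364 − 15376 = 1988
r = -822 / √(465 × 1988) = -822 / 961.4676 ≈ -0.8549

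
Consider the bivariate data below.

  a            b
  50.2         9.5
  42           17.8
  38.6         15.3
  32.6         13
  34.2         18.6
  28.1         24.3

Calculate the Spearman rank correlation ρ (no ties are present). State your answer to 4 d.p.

-0.6000

Rank a: 6, 5, 4, 2, 3, 1
Rank b: 1, 4, 3, 2, 5, 6
d = rank(a) − rank(b): 5, 1, 1, 0, -2, -5; Σd² = 56
ρ = 1 − 6Σd² / [n(n²−1)] = 1 − 6×56 / (6×35) = 1 − 336/210 ≈ -0.6000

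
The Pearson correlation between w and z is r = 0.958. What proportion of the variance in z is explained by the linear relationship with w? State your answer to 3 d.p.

r² = (0.958)² = 0.918

0.918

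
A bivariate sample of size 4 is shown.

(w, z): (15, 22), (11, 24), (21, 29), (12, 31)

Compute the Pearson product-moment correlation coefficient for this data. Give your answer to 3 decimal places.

0.203

n = 4, Σw = 59, Σz = 106, Σw² = 931, Σz² = 2862, Σwz = 1575
nΣwz − ΣwΣz = 6300 − 6254 = 46
nΣw² − (Σw)² = 3724 − 3481 = 243; nΣz² − (Σz)² = 11448 − 11236 = 212
r = 46 / √(243 × 212) = 46 / 226.9714 ≈ 0.203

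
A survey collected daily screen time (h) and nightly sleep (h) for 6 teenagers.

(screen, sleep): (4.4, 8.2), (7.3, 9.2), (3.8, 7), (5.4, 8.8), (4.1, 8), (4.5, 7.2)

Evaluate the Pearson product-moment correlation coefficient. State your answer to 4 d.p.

0.8267

n = 6, Σx = 29.5, Σy = 48.4, Σx² = 153.31, Σy² = 394.16, Σxy = 242.56
nΣxy − ΣxΣy = 1455.36 − 1427.8 = 27.56
nΣx² − (Σx)² = 919.86 − 870.25 = 49.61; nΣy² − (Σy)² = 2364.96 − 2342.56 = 22.4
r = 27.56 / √(49.61 × 22.4) = 27.56 / 33.3356 ≈ 0.8267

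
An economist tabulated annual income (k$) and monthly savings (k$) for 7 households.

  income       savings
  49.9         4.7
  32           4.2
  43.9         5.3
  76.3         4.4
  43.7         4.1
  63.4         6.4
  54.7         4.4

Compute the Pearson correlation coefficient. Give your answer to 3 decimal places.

n = 7, Σx = 363.9, Σy = 33.5, Σx² = 20184.25, Σy² = 164.31, Σxy = 1762.93
nΣxy − ΣxΣy = 12340.51 − 12190.65 = 149.86
nΣx² − (Σx)² = 141289.75 − 132423.21 = 8866.54; nΣy² − (Σy)² = 1150.17 − 1122.25 = 27.92
r = 149.86 / √(8866.54 × 27.92) = 149.86 / 497.5478 ≈ 0.301

0.301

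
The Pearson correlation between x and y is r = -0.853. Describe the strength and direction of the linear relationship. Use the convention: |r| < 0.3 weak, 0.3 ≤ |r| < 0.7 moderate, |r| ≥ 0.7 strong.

strong negative

r = -0.853 < 0 so the relationship is negative.
|r| = 0.853, which falls in the strong range.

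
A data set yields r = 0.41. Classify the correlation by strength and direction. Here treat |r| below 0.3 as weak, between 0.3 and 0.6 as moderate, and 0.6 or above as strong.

r = 0.41 > 0 so the relationship is positive.
|r| = 0.41, which falls in the moderate range.

moderate positive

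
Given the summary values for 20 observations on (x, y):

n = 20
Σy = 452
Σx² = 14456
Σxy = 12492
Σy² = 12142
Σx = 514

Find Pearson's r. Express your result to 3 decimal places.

r = (nΣxy − ΣxΣy) / √[(nΣx² − (Σx)²)(nΣy² − (Σy)²)]
Numerator: 20×12492 − 514×452 = 17512
Denominator: √[(289120 − 264196)(242840 − 204304)] = √[24924 × 38536] = 30991.4708
r = 17512 / 30991.4708 ≈ 0.565

0.565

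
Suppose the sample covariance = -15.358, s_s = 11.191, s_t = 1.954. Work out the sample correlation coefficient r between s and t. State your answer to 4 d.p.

r = Cov(s,t) / (s_s · s_t) = -15.358 / (11.191 × 1.954)
  = -15.358 / 21.8672 ≈ -0.7023

-0.7023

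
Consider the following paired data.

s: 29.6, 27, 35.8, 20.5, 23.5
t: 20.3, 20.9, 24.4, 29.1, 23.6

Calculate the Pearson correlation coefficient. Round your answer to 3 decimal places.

n = 5, Σs = 136.4, Σt = 118.3, Σs² = 3859.3, Σt² = 2848.03, Σst = 3189.85
nΣst − ΣsΣt = 15949.25 − 16136.12 = -186.87
nΣs² − (Σs)² = 19296.5 − 18604.96 = 691.54; nΣt² − (Σt)² = 14240.15 − 13994.89 = 245.26
r = -186.87 / √(691.54 × 245.26) = -186.87 / 411.8338 ≈ -0.454

-0.454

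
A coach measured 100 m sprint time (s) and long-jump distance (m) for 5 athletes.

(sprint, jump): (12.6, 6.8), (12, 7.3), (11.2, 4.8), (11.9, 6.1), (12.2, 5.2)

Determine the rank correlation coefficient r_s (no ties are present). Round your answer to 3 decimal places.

Rank sprint: 5, 3, 1, 2, 4
Rank jump: 4, 5, 1, 3, 2
d = rank(sprint) − rank(jump): 1, -2, 0, -1, 2; Σd² = 10
ρ = 1 − 6Σd² / [n(n²−1)] = 1 − 6×10 / (5×24) = 1 − 60/120 ≈ 0.500

0.500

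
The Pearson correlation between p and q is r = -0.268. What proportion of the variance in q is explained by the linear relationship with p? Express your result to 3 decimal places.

0.072

r² = (-0.268)² = 0.072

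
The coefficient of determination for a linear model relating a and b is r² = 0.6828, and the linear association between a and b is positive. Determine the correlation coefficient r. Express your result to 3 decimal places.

|r| = √0.6828 = 0.826
The association is positive, so r = 0.826.

0.826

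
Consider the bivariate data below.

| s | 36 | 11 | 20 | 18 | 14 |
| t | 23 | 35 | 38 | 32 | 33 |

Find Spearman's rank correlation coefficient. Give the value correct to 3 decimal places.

Rank s: 5, 1, 4, 3, 2
Rank t: 1, 4, 5, 2, 3
d = rank(s) − rank(t): 4, -3, -1, 1, -1; Σd² = 28
ρ = 1 − 6Σd² / [n(n²−1)] = 1 − 6×28 / (5×24) = 1 − 168/120 ≈ -0.400

-0.400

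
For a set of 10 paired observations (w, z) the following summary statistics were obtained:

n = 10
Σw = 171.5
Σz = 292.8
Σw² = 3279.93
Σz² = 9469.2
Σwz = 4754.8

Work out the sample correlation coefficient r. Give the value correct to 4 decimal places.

r = (nΣwz − ΣwΣz) / √[(nΣw² − (Σw)²)(nΣz² − (Σz)²)]
Numerator: 10×4754.8 − 171.5×292.8 = -2667.2
Denominator: √[(32799.3 − 29412.25)(94692 − 85731.84)] = √[3387.05 × 8960.16] = 5508.9482
r = -2667.2 / 5508.9482 ≈ -0.4842

-0.4842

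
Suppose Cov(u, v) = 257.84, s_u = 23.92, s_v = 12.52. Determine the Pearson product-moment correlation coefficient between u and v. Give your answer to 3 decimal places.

r = Cov(u,v) / (s_u · s_v) = 257.84 / (23.92 × 12.52)
  = 257.84 / 299.4784 ≈ 0.861

0.861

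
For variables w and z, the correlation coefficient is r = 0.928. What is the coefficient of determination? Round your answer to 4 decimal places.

0.8612

r² = (0.928)² = 0.8612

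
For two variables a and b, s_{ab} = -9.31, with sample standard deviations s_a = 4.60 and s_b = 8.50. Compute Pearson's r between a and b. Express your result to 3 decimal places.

-0.238

r = Cov(a,b) / (s_a · s_b) = -9.31 / (4.60 × 8.50)
  = -9.31 / 39.1000 ≈ -0.238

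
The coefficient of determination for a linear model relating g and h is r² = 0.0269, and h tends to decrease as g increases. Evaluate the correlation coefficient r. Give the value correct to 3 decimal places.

-0.164

|r| = √0.0269 = 0.164
The association is negative, so r = −0.164.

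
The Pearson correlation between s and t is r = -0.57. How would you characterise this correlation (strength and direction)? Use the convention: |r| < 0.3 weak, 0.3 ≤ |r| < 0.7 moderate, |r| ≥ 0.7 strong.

r = -0.57 < 0 so the relationship is negative.
|r| = 0.57, which falls in the moderate range.

moderate negative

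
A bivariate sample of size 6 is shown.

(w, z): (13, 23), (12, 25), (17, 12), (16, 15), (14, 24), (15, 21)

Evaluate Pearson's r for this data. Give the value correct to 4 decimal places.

n = 6, Σw = 87, Σz = 120, Σw² = 1279, Σz² = 2540, Σwz = 1694
nΣwz − ΣwΣz = 10164 − 10440 = -276
nΣw² − (Σw)² = 7674 − 7569 = 105; nΣz² − (Σz)² = 15240 − 14400 = 840
r = -276 / √(105 × 840) = -276 / 296.9848 ≈ -0.9293

-0.9293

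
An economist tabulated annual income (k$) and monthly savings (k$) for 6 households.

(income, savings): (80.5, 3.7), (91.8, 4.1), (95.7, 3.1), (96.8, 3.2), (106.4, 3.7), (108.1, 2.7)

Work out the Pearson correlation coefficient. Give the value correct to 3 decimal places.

-0.509

n = 6, Σx = 579.3, Σy = 20.5, Σx² = 56442.79, Σy² = 71.33, Σxy = 1966.21
nΣxy − ΣxΣy = 11797.26 − 11875.65 = -78.39
nΣx² − (Σx)² = 338656.74 − 335588.49 = 3068.25; nΣy² − (Σy)² = 427.98 − 420.25 = 7.73
r = -78.39 / √(3068.25 × 7.73) = -78.39 / 154.0051 ≈ -0.509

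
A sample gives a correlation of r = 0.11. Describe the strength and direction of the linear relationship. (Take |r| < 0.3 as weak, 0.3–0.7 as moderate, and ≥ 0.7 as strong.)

weak positive

r = 0.11 > 0 so the relationship is positive.
|r| = 0.11, which falls in the weak range.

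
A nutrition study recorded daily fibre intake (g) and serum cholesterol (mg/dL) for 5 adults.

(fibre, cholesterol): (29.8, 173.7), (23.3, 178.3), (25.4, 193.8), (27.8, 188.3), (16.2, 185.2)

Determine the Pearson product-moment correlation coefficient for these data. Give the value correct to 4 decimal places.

n = 5, Σx = 122.5, Σy = 919.3, Σx² = 3111.37, Σy² = 169276.95, Σxy = 22488.15
nΣxy − ΣxΣy = 112440.75 − 112614.25 = -173.5
nΣx² − (Σx)² = 15556.85 − 15006.25 = 550.6; nΣy² − (Σy)² = 846384.75 − 845112.49 = 1272.26
r = -173.5 / √(550.6 × 1272.26) = -173.5 / 836.9626 ≈ -0.2073

-0.2073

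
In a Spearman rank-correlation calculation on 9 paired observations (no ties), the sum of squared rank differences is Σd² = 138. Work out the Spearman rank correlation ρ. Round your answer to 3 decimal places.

-0.150

ρ = 1 − 6Σd² / [n(n²−1)] = 1 − 6×138 / (9×80)
  = 1 − 828/720 = 1 − 1.1500 ≈ -0.150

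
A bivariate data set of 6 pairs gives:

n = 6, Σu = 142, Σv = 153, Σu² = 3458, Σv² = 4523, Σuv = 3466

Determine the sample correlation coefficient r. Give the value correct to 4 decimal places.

-0.6302

r = (nΣuv − ΣuΣv) / √[(nΣu² − (Σu)²)(nΣv² − (Σv)²)]
Numerator: 6×3466 − 142×153 = -930
Denominator: √[(20748 − 20164)(27138 − 23409)] = √[584 × 3729] = 1475.7154
r = -930 / 1475.7154 ≈ -0.6302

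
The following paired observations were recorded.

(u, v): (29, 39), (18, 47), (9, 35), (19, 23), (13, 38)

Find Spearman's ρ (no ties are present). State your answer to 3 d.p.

Rank u: 5, 3, 1, 4, 2
Rank v: 4, 5, 2, 1, 3
d = rank(u) − rank(v): 1, -2, -1, 3, -1; Σd² = 16
ρ = 1 − 6Σd² / [n(n²−1)] = 1 − 6×16 / (5×24) = 1 − 96/120 ≈ 0.200

0.200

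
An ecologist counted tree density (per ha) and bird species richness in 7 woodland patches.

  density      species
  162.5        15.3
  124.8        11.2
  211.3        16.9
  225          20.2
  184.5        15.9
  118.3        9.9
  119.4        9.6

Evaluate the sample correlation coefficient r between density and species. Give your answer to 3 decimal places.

0.975

n = 7, Σx = 1145.8, Σy = 99, Σx² = 199545.48, Σy² = 1496.16, Σxy = 17250.94
nΣxy − ΣxΣy = 120756.58 − 113434.2 = 7322.38
nΣx² − (Σx)² = 1396818.36 − 1312857.64 = 83960.72; nΣy² − (Σy)² = 10473.12 − 9801 = 672.12
r = 7322.38 / √(83960.72 × 672.12) = 7322.38 / 7512.1022 ≈ 0.975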